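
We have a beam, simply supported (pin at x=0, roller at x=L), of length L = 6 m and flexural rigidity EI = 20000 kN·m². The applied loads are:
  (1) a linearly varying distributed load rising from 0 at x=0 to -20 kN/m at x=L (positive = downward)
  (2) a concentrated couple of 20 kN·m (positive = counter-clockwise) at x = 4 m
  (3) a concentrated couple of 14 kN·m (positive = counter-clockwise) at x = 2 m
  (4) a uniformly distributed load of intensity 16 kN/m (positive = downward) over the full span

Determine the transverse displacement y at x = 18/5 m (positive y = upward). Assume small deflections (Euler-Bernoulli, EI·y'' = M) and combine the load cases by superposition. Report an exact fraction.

Load 1 — triangular load w₀=-20 kN/m (0→w₀ over full span):
  y_1 = -w₀x(7L⁴-10L²x²+3x⁴)/(360LEI) = -(-20)·(18/5)·(7·6⁴-10·6²·(18/5)²+3·(18/5)⁴)/(360·6·20000) = 15984/1953125 m
Load 2 — applied couple M₀=20 kN·m at a=4 m (b=L-a=2):
  y_2 = (M₀x³/(6L)+C₁x)/EI  [x≤a] with C₁=M₀(3b²-L²)/(6L)=-40/3 = (20·(18/5)³/(6·6)+(-40/3)·(18/5))/20000 = -69/62500 m
Load 3 — applied couple M₀=14 kN·m at a=2 m (b=L-a=4):
  y_3 = (M₀x³/(6L)-M₀(x-a)²/2+C₁x)/EI  [x>a] with C₁=M₀(3b²-L²)/(6L)=14/3 = (14·(18/5)³/(6·6)-14·((18/5)-2)²/2+(14/3)·(18/5))/20000 = 133/156250 m
Load 4 — uniform load w=16 kN/m over full span:
  y_4 = -wx(L³-2Lx²+x³)/(24EI) = -16·(18/5)·(6³-2·6·(18/5)²+(18/5)³)/(24·20000) = -5022/390625 m
Superposition: y = Σ y_i = -38479/7812500 m ≈ -0.004925 m

y(18/5) = -38479/7812500 m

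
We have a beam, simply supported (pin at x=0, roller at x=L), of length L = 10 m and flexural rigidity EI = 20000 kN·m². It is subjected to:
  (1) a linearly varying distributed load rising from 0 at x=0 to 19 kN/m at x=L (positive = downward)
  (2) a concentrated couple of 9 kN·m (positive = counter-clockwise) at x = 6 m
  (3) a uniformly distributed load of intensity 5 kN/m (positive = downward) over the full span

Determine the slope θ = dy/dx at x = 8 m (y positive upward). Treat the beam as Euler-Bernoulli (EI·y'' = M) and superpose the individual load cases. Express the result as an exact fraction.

Load 1 — triangular load w₀=19 kN/m (0→w₀ over full span):
  θ_1 = -w₀(7L⁴-30L²x²+15x⁴)/(360LEI) = -19·(7·10⁴-30·10²·8²+15·8⁴)/(360·10·20000) = 14383/900000 rad
Load 2 — applied couple M₀=9 kN·m at a=6 m (b=L-a=4):
  θ_2 = (M₀x²/(2L)-M₀(x-a)+C₁)/EI  [x>a] with C₁=M₀(3b²-L²)/(6L)=-39/5 = (9·8²/(2·10)-9·(8-6)+(-39/5))/20000 = 3/20000 rad
Load 3 — uniform load w=5 kN/m over full span:
  θ_3 = -w(L³-6Lx²+4x³)/(24EI) = -5·(10³-6·10·8²+4·8³)/(24·20000) = 33/4000 rad
Superposition: θ = Σ θ_i = 21943/900000 rad ≈ 0.024381 rad

θ(8) = 21943/900000 rad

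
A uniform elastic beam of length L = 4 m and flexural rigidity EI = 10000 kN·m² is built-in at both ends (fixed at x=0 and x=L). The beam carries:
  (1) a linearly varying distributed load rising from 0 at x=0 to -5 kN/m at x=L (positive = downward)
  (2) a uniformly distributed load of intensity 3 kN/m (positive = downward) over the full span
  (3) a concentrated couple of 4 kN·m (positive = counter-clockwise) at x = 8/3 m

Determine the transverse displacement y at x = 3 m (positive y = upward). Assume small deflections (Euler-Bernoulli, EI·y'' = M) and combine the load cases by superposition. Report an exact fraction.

Load 1 — triangular load w₀=-5 kN/m (0→w₀ over full span):
  y_1 = -w₀x²(L-x)²(x+2L)/(120LEI) = -(-5)·3²·(4-3)²·(3+2·4)/(120·4·10000) = 33/320000 m
Load 2 — uniform load w=3 kN/m over full span:
  y_2 = -wx²(L-x)²/(24EI) = -3·3²·(4-3)²/(24·10000) = -9/80000 m
Load 3 — applied couple M₀=4 kN·m at a=8/3 m (b=L-a=4/3):
  y_3 = (R_Ax³/6 - M_Ax²/2 - M₀(x-a)²/2)/EI  [x>a] with R_A=4/3, M_A=4/3 = ((4/3)·3³/6 - (4/3)·3²/2 - 4·(3-(8/3))²/2)/10000 = -1/45000 m
Superposition: y = Σ y_i = -91/2880000 m ≈ -0.000032 m

y(3) = -91/2880000 m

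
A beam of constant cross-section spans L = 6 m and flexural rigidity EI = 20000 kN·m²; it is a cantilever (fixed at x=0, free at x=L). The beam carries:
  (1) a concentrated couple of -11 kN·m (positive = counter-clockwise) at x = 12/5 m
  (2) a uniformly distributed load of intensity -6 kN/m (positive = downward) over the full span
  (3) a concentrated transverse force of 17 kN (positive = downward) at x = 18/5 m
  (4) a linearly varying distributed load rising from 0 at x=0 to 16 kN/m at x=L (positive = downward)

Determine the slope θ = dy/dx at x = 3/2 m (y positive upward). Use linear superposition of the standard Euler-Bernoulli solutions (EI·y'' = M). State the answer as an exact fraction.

Load 1 — applied couple M₀=-11 kN·m at a=12/5 m (b=L-a=18/5):
  θ_1 = M₀x/EI  [x≤a] = (-11)·(3/2)/20000 = -33/40000 rad
Load 2 — uniform load w=-6 kN/m over full span:
  θ_2 = -wx(x²-3Lx+3L²)/(6EI) = -(-6)·(3/2)·((3/2)²-3·6·(3/2)+3·6²)/(6·20000) = 999/160000 rad
Load 3 — point force P=17 kN at a=18/5 m (b=L-a=12/5):
  θ_3 = -Px(2a-x)/(2EI)  [x≤a] = -17·(3/2)·(2·(18/5)-(3/2))/(2·20000) = -2907/800000 rad
Load 4 — triangular load w₀=16 kN/m (0→w₀ over full span):
  θ_4 = (w₀Lx²/4-w₀L²x/3-w₀x⁴/(24L))/EI = (16·6·(3/2)²/4-16·6²·(3/2)/3-16·(3/2)⁴/(24·6))/20000 = -3753/320000 rad
Superposition: θ = Σ θ_i = -15909/1600000 rad ≈ -0.009943 rad

θ(3/2) = -15909/1600000 rad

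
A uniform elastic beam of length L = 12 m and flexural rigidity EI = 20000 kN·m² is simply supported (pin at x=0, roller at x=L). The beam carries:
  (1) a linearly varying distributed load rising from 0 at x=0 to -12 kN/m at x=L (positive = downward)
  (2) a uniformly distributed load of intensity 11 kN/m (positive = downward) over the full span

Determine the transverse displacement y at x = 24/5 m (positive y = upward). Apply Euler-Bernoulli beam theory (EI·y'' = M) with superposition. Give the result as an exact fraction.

y(24/5) = -641682/9765625 m

Load 1 — triangular load w₀=-12 kN/m (0→w₀ over full span):
  y_1 = -w₀x(7L⁴-10L²x²+3x⁴)/(360LEI) = -(-12)·(24/5)·(7·12⁴-10·12²·(24/5)²+3·(24/5)⁴)/(360·12·20000) = 739368/9765625 m
Load 2 — uniform load w=11 kN/m over full span:
  y_2 = -wx(L³-2Lx²+x³)/(24EI) = -11·(24/5)·(12³-2·12·(24/5)²+(24/5)³)/(24·20000) = -55242/390625 m
Superposition: y = Σ y_i = -641682/9765625 m ≈ -0.065708 m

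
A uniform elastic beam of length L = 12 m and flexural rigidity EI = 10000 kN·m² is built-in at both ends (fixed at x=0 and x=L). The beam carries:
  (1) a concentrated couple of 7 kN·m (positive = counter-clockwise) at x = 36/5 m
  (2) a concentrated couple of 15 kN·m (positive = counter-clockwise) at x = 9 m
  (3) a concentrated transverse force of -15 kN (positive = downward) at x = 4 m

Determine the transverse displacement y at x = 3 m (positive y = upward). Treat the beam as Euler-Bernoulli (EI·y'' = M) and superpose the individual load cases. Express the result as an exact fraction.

Load 1 — applied couple M₀=7 kN·m at a=36/5 m (b=L-a=24/5):
  y_1 = (R_Ax³/6 - M_Ax²/2)/EI  [x≤a] with R_A=21/25, M_A=56/25 = ((21/25)·3³/6 - (56/25)·3²/2)/10000 = -63/100000 m
Load 2 — applied couple M₀=15 kN·m at a=9 m (b=L-a=3):
  y_2 = (R_Ax³/6 - M_Ax²/2)/EI  [x≤a] with R_A=45/32, M_A=75/16 = ((45/32)·3³/6 - (75/16)·3²/2)/10000 = -189/128000 m
Load 3 — point force P=-15 kN at a=4 m (b=L-a=8):
  y_3 = -Pb²x²(3aL-(3a+b)x)/(6L³EI)  [x≤a] = -(-15)·8²·3²·(3·4·12-(3·4+8)·3)/(6·12³·10000) = 7/1000 m
Superposition: y = Σ y_i = 15659/3200000 m ≈ 0.004893 m

y(3) = 15659/3200000 m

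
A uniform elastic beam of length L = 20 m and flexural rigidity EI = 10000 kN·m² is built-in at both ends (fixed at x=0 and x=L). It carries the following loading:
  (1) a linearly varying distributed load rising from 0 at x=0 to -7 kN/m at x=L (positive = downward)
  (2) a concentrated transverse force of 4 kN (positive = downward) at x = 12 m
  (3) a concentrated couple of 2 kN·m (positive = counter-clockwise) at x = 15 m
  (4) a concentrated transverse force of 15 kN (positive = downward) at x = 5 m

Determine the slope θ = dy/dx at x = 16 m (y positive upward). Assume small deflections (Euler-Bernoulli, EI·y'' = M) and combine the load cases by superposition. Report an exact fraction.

Load 1 — triangular load w₀=-7 kN/m (0→w₀ over full span):
  θ_1 = -w₀(2x(L-x)(L-2x)(x+2L)+x²(L-x)²)/(120LEI) = -(-7)·(2·16·(20-16)·(20-2·16)·(16+2·20)+16²·(20-16)²)/(120·20·10000) = -224/9375 rad
Load 2 — point force P=4 kN at a=12 m (b=L-a=8):
  θ_2 = Pa²(L-x)(2bL-(3b+a)(L-x))/(2L³EI)  [x>a] = 4·12²·(20-16)·(2·8·20-(3·8+12)·(20-16))/(2·20³·10000) = 198/78125 rad
Load 3 — applied couple M₀=2 kN·m at a=15 m (b=L-a=5):
  θ_3 = (R_Ax²/2 - M_Ax - M₀(x-a))/EI  [x>a] with R_A=9/80, M_A=5/8 = ((9/80)·16²/2 - (5/8)·16 - 2·(16-15))/10000 = 3/12500 rad
Load 4 — point force P=15 kN at a=5 m (b=L-a=15):
  θ_4 = Pa²(L-x)(2bL-(3b+a)(L-x))/(2L³EI)  [x>a] = 15·5²·(20-16)·(2·15·20-(3·15+5)·(20-16))/(2·20³·10000) = 3/800 rad
Superposition: θ = Σ θ_i = -130267/7500000 rad ≈ -0.017369 rad

θ(16) = -130267/7500000 rad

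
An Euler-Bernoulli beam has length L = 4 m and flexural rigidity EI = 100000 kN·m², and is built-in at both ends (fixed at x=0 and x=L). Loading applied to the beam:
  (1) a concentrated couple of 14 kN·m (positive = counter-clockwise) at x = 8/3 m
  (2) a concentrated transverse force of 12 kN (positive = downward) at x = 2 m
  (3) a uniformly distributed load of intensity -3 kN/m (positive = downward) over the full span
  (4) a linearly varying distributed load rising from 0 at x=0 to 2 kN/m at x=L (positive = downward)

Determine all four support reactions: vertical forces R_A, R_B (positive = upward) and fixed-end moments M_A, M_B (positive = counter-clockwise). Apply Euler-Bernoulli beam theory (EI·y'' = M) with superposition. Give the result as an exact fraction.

Load 1 — applied couple M₀=14 kN·m at a=8/3 m (b=L-a=4/3):
  R_A = 6M₀ab/L³ = 6·14·(8/3)·(4/3)/4³ = 14/3 kN
  M_A = M₀b(2a-b)/L² = 14·(4/3)·(2·(8/3)-(4/3))/4² = 14/3 kN·m
  R_B = -6M₀ab/L³ = -6·14·(8/3)·(4/3)/4³ = -14/3 kN
  M_B = M₀a(2b-a)/L² = 14·(8/3)·(2·(4/3)-(8/3))/4² = 0 kN·m
Load 2 — point force P=12 kN at a=2 m (b=L-a=2):
  R_A = Pb²(3a+b)/L³ = 12·2²·(3·2+2)/4³ = 6 kN
  M_A = Pab²/L² = 12·2·2²/4² = 6 kN·m
  R_B = Pa²(a+3b)/L³ = 12·2²·(2+3·2)/4³ = 6 kN
  M_B = -Pa²b/L² = -12·2²·2/4² = -6 kN·m
Load 3 — uniform load w=-3 kN/m over full span:
  R_A = wL/2 = (-3)·4/2 = -6 kN
  M_A = wL²/12 = (-3)·4²/12 = -4 kN·m
  R_B = wL/2 = (-3)·4/2 = -6 kN
  M_B = -wL²/12 = -(-3)·4²/12 = 4 kN·m
Load 4 — triangular load w₀=2 kN/m (0→w₀ over full span):
  R_A = 3w₀L/20 = 3·2·4/20 = 6/5 kN
  M_A = w₀L²/30 = 2·4²/30 = 16/15 kN·m
  R_B = 7w₀L/20 = 7·2·4/20 = 14/5 kN
  M_B = -w₀L²/20 = -2·4²/20 = -8/5 kN·m
Superposition: R_A = 88/15 kN, M_A = 116/15 kN·m, R_B = -28/15 kN, M_B = -18/5 kN·m

R_A = 88/15 kN, M_A = 116/15 kN·m, R_B = -28/15 kN, M_B = -18/5 kN·m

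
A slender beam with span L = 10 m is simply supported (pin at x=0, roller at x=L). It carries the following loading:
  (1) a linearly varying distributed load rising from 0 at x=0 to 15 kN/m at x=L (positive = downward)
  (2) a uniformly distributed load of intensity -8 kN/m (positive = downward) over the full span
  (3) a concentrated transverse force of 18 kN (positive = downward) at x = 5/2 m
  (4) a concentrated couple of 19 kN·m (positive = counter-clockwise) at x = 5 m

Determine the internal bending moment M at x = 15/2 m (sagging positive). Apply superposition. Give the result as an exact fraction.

M(15/2) = 433/32 kN·m

Load 1 — triangular load w₀=15 kN/m (0→w₀ over full span):
  M_1 = w₀Lx/6 - w₀x³/(6L) = 15·10·(15/2)/6 - 15·(15/2)³/(6·10) = 2625/32 kN·m
Load 2 — uniform load w=-8 kN/m over full span:
  M_2 = wx(L-x)/2 = (-8)·(15/2)·(10-(15/2))/2 = -75 kN·m
Load 3 — point force P=18 kN at a=5/2 m (b=L-a=15/2):
  M_3 = Pa(L-x)/L  [x>a] = 18·(5/2)·(10-(15/2))/10 = 45/4 kN·m
Load 4 — applied couple M₀=19 kN·m at a=5 m (b=L-a=5):
  M_4 = M₀x/L - M₀  [x>a] = 19·(15/2)/10 - 19 = -19/4 kN·m
Superposition: M = Σ M_i = 433/32 kN·m ≈ 13.531250 kN·m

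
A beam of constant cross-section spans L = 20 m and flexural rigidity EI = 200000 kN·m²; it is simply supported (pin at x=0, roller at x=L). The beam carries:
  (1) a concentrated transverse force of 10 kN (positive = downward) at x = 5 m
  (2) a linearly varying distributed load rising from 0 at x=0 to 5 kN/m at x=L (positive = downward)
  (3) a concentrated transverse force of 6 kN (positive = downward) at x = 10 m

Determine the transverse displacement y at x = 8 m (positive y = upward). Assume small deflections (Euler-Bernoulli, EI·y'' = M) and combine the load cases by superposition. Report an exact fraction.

y(8) = -104509/3000000 m

Load 1 — point force P=10 kN at a=5 m (b=L-a=15):
  y_1 = -Pa(L-x)(2Lx-a²-x²)/(6LEI)  [x>a] = -10·5·(20-8)·(2·20·8-5²-8²)/(6·20·200000) = -231/40000 m
Load 2 — triangular load w₀=5 kN/m (0→w₀ over full span):
  y_2 = -w₀x(7L⁴-10L²x²+3x⁴)/(360LEI) = -5·8·(7·20⁴-10·20²·8²+3·8⁴)/(360·20·200000) = -1141/46875 m
Load 3 — point force P=6 kN at a=10 m (b=L-a=10):
  y_3 = -Pbx(L²-b²-x²)/(6LEI)  [x≤a] = -6·10·8·(20²-10²-8²)/(6·20·200000) = -59/12500 m
Superposition: y = Σ y_i = -104509/3000000 m ≈ -0.034836 m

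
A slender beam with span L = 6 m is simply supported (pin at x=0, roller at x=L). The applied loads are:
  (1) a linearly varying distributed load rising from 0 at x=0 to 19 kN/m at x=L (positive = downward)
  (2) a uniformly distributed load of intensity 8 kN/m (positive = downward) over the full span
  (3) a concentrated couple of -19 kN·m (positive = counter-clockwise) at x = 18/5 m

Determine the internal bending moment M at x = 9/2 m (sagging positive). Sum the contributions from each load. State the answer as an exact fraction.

Load 1 — triangular load w₀=19 kN/m (0→w₀ over full span):
  M_1 = w₀Lx/6 - w₀x³/(6L) = 19·6·(9/2)/6 - 19·(9/2)³/(6·6) = 1197/32 kN·m
Load 2 — uniform load w=8 kN/m over full span:
  M_2 = wx(L-x)/2 = 8·(9/2)·(6-(9/2))/2 = 27 kN·m
Load 3 — applied couple M₀=-19 kN·m at a=18/5 m (b=L-a=12/5):
  M_3 = M₀x/L - M₀  [x>a] = (-19)·(9/2)/6 - (-19) = 19/4 kN·m
Superposition: M = Σ M_i = 2213/32 kN·m ≈ 69.156250 kN·m

M(9/2) = 2213/32 kN·m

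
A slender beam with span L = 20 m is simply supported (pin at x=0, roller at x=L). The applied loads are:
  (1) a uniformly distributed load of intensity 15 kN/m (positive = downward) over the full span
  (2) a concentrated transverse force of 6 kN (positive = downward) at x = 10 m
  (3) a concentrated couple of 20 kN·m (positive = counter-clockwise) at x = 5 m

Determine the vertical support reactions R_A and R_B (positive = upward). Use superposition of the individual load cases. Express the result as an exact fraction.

Load 1 — uniform load w=15 kN/m over full span:
  R_A = wL/2 = 15·20/2 = 150 kN
  R_B = wL/2 = 15·20/2 = 150 kN
Load 2 — point force P=6 kN at a=10 m (b=L-a=10):
  R_A = Pb/L = 6·10/20 = 3 kN
  R_B = Pa/L = 6·10/20 = 3 kN
Load 3 — applied couple M₀=20 kN·m at a=5 m (b=L-a=15):
  R_A = M₀/L = 20/20 = 1 kN
  R_B = -M₀/L = -20/20 = -1 kN
Superposition: R_A = 154 kN, R_B = 152 kN

R_A = 154 kN, R_B = 152 kN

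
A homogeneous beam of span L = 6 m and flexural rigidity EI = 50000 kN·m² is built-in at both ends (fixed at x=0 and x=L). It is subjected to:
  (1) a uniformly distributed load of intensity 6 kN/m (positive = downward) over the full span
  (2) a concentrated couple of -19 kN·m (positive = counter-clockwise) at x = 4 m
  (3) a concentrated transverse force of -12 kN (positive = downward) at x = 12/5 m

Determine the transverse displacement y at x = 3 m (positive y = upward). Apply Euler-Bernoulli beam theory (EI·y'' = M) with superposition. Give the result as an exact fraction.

y(3) = 673/25000000 m

Load 1 — uniform load w=6 kN/m over full span:
  y_1 = -wx²(L-x)²/(24EI) = -6·3²·(6-3)²/(24·50000) = -81/200000 m
Load 2 — applied couple M₀=-19 kN·m at a=4 m (b=L-a=2):
  y_2 = (R_Ax³/6 - M_Ax²/2)/EI  [x≤a] with R_A=-38/9, M_A=-19/3 = ((-38/9)·3³/6 - (-19/3)·3²/2)/50000 = 19/100000 m
Load 3 — point force P=-12 kN at a=12/5 m (b=L-a=18/5):
  y_3 = -Pa²(L-x)²(3bL-(3b+a)(L-x))/(6L³EI)  [x>a] = -(-12)·(12/5)²·(6-3)²·(3·(18/5)·6-(3·(18/5)+(12/5))·(6-3))/(6·6³·50000) = 189/781250 m
Superposition: y = Σ y_i = 673/25000000 m ≈ 0.000027 m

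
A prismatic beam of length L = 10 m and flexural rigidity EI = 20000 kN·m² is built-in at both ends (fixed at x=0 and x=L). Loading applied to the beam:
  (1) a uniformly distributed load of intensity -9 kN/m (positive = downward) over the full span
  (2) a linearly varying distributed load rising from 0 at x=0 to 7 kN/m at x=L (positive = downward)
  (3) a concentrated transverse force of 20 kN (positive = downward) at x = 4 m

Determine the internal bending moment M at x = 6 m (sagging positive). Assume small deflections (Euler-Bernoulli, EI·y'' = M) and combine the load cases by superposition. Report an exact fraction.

Load 1 — uniform load w=-9 kN/m over full span:
  M_1 = wLx/2 - wL²/12 - wx²/2 = (-9)·10·6/2 - (-9)·10²/12 - (-9)·6²/2 = -33 kN·m
Load 2 — triangular load w₀=7 kN/m (0→w₀ over full span):
  M_2 = 3w₀Lx/20 - w₀L²/30 - w₀x³/(6L) = 3·7·10·6/20 - 7·10²/30 - 7·6³/(6·10) = 217/15 kN·m
Load 3 — point force P=20 kN at a=4 m (b=L-a=6):
  M_3 = Pa²(a+3b)(L-x)/L³ - Pa²b/L²  [x>a] = 20·4²·(4+3·6)·(10-6)/10³ - 20·4²·6/10² = 224/25 kN·m
Superposition: M = Σ M_i = -718/75 kN·m ≈ -9.573333 kN·m

M(6) = -718/75 kN·m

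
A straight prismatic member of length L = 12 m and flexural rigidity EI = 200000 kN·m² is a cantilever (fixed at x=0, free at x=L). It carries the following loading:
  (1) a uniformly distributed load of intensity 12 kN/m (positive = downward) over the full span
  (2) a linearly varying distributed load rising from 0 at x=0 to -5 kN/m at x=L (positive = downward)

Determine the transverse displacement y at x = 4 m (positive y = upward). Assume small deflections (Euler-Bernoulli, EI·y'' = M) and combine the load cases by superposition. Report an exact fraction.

Load 1 — uniform load w=12 kN/m over full span:
  y_1 = -wx²(x²-4Lx+6L²)/(24EI) = -12·4²·(4²-4·12·4+6·12²)/(24·200000) = -86/3125 m
Load 2 — triangular load w₀=-5 kN/m (0→w₀ over full span):
  y_2 = (w₀Lx³/12-w₀L²x²/6-w₀x⁵/(120L))/EI = ((-5)·12·4³/12-(-5)·12²·4²/6-(-5)·4⁵/(120·12))/200000 = 451/56250 m
Superposition: y = Σ y_i = -1097/56250 m ≈ -0.019502 m

y(4) = -1097/56250 m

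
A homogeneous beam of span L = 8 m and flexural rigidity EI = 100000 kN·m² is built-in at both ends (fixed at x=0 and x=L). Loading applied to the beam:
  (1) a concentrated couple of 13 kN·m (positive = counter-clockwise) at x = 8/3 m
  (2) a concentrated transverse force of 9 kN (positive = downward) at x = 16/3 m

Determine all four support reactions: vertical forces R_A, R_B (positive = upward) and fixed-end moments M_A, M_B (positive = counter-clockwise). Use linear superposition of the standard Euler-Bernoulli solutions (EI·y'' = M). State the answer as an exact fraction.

R_A = 9/2 kN, M_A = 16/3 kN·m, R_B = 9/2 kN, M_B = -19/3 kN·m

Load 1 — applied couple M₀=13 kN·m at a=8/3 m (b=L-a=16/3):
  R_A = 6M₀ab/L³ = 6·13·(8/3)·(16/3)/8³ = 13/6 kN
  M_A = M₀b(2a-b)/L² = 13·(16/3)·(2·(8/3)-(16/3))/8² = 0 kN·m
  R_B = -6M₀ab/L³ = -6·13·(8/3)·(16/3)/8³ = -13/6 kN
  M_B = M₀a(2b-a)/L² = 13·(8/3)·(2·(16/3)-(8/3))/8² = 13/3 kN·m
Load 2 — point force P=9 kN at a=16/3 m (b=L-a=8/3):
  R_A = Pb²(3a+b)/L³ = 9·(8/3)²·(3·(16/3)+(8/3))/8³ = 7/3 kN
  M_A = Pab²/L² = 9·(16/3)·(8/3)²/8² = 16/3 kN·m
  R_B = Pa²(a+3b)/L³ = 9·(16/3)²·((16/3)+3·(8/3))/8³ = 20/3 kN
  M_B = -Pa²b/L² = -9·(16/3)²·(8/3)/8² = -32/3 kN·m
Superposition: R_A = 9/2 kN, M_A = 16/3 kN·m, R_B = 9/2 kN, M_B = -19/3 kN·m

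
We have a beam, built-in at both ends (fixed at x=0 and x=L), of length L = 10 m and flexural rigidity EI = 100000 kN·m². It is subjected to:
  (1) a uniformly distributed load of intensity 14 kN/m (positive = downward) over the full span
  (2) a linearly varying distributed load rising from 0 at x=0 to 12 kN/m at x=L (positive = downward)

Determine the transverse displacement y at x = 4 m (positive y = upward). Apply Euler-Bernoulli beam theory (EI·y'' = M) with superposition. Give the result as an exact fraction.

Load 1 — uniform load w=14 kN/m over full span:
  y_1 = -wx²(L-x)²/(24EI) = -14·4²·(10-4)²/(24·100000) = -21/6250 m
Load 2 — triangular load w₀=12 kN/m (0→w₀ over full span):
  y_2 = -w₀x²(L-x)²(x+2L)/(120LEI) = -12·4²·(10-4)²·(4+2·10)/(120·10·100000) = -108/78125 m
Superposition: y = Σ y_i = -741/156250 m ≈ -0.004742 m

y(4) = -741/156250 m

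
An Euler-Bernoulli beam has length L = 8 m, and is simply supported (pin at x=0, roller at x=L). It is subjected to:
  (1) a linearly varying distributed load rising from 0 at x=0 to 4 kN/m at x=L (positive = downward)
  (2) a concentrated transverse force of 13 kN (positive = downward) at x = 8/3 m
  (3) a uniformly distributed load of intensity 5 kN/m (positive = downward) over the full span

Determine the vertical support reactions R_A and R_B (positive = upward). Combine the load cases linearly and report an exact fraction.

R_A = 34 kN, R_B = 35 kN

Load 1 — triangular load w₀=4 kN/m (0→w₀ over full span):
  R_A = w₀L/6 = 4·8/6 = 16/3 kN
  R_B = w₀L/3 = 4·8/3 = 32/3 kN
Load 2 — point force P=13 kN at a=8/3 m (b=L-a=16/3):
  R_A = Pb/L = 13·(16/3)/8 = 26/3 kN
  R_B = Pa/L = 13·(8/3)/8 = 13/3 kN
Load 3 — uniform load w=5 kN/m over full span:
  R_A = wL/2 = 5·8/2 = 20 kN
  R_B = wL/2 = 5·8/2 = 20 kN
Superposition: R_A = 34 kN, R_B = 35 kN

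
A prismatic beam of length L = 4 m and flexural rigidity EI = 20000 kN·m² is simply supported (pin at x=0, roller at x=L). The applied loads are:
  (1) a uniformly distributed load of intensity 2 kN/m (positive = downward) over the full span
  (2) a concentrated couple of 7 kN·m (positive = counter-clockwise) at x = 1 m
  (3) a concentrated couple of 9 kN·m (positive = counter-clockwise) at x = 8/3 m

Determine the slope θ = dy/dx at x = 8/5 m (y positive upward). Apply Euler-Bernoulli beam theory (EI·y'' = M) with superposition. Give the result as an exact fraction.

Load 1 — uniform load w=2 kN/m over full span:
  θ_1 = -w(L³-6Lx²+4x³)/(24EI) = -2·(4³-6·4·(8/5)²+4·(8/5)³)/(24·20000) = -37/468750 rad
Load 2 — applied couple M₀=7 kN·m at a=1 m (b=L-a=3):
  θ_2 = (M₀x²/(2L)-M₀(x-a)+C₁)/EI  [x>a] with C₁=M₀(3b²-L²)/(6L)=77/24 = (7·(8/5)²/(2·4)-7·((8/5)-1)+(77/24))/20000 = 749/12000000 rad
Load 3 — applied couple M₀=9 kN·m at a=8/3 m (b=L-a=4/3):
  θ_3 = (M₀x²/(2L)+C₁)/EI  [x≤a] with C₁=M₀(3b²-L²)/(6L)=-4 = (9·(8/5)²/(2·4)+(-4))/20000 = -7/125000 rad
Superposition: θ = Σ θ_i = -4351/60000000 rad ≈ -0.000073 rad

θ(8/5) = -4351/60000000 rad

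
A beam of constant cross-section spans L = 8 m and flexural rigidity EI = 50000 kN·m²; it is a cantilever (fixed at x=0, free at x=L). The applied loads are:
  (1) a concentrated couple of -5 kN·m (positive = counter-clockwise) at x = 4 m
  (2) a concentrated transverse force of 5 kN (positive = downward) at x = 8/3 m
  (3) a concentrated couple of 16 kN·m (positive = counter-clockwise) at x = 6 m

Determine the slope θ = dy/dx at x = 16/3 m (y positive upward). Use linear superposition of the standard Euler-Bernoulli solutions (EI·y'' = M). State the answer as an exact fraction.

θ(16/3) = 107/112500 rad

Load 1 — applied couple M₀=-5 kN·m at a=4 m (b=L-a=4):
  θ_1 = M₀a/EI  [x>a] = (-5)·4/50000 = -1/2500 rad
Load 2 — point force P=5 kN at a=8/3 m (b=L-a=16/3):
  θ_2 = -Pa²/(2EI)  [x>a] = -5·(8/3)²/(2·50000) = -2/5625 rad
Load 3 — applied couple M₀=16 kN·m at a=6 m (b=L-a=2):
  θ_3 = M₀x/EI  [x≤a] = 16·(16/3)/50000 = 16/9375 rad
Superposition: θ = Σ θ_i = 107/112500 rad ≈ 0.000951 rad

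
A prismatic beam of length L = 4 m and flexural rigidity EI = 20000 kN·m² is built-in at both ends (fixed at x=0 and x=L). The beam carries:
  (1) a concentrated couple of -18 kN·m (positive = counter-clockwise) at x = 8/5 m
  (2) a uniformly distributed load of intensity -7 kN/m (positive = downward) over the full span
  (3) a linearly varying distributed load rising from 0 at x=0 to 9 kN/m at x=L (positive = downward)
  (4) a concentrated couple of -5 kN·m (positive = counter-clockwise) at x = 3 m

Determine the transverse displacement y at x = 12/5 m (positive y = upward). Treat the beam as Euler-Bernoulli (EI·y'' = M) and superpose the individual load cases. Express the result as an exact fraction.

y(12/5) = -8241/625000000 m

Load 1 — applied couple M₀=-18 kN·m at a=8/5 m (b=L-a=12/5):
  y_1 = (R_Ax³/6 - M_Ax²/2 - M₀(x-a)²/2)/EI  [x>a] with R_A=-162/25, M_A=-54/25 = ((-162/25)·(12/5)³/6 - (-54/25)·(12/5)²/2 - (-18)·((12/5)-(8/5))²/2)/20000 = -288/1953125 m
Load 2 — uniform load w=-7 kN/m over full span:
  y_2 = -wx²(L-x)²/(24EI) = -(-7)·(12/5)²·(4-(12/5))²/(24·20000) = 84/390625 m
Load 3 — triangular load w₀=9 kN/m (0→w₀ over full span):
  y_3 = -w₀x²(L-x)²(x+2L)/(120LEI) = -9·(12/5)²·(4-(12/5))²·((12/5)+2·4)/(120·4·20000) = -1404/9765625 m
Load 4 — applied couple M₀=-5 kN·m at a=3 m (b=L-a=1):
  y_4 = (R_Ax³/6 - M_Ax²/2)/EI  [x≤a] with R_A=-45/32, M_A=-25/16 = ((-45/32)·(12/5)³/6 - (-25/16)·(12/5)²/2)/20000 = 63/1000000 m
Superposition: y = Σ y_i = -8241/625000000 m ≈ -0.000013 m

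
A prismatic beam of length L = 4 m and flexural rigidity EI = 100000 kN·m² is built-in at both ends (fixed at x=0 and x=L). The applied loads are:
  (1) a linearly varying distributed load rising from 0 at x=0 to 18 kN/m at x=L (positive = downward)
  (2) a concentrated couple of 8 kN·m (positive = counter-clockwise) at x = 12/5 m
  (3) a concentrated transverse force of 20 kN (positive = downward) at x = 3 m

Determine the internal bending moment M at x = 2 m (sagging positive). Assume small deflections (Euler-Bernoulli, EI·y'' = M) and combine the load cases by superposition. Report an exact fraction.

Load 1 — triangular load w₀=18 kN/m (0→w₀ over full span):
  M_1 = 3w₀Lx/20 - w₀L²/30 - w₀x³/(6L) = 3·18·4·2/20 - 18·4²/30 - 18·2³/(6·4) = 6 kN·m
Load 2 — applied couple M₀=8 kN·m at a=12/5 m (b=L-a=8/5):
  M_2 = R_Ax - M_A  [x≤a] with R_A=72/25, M_A=64/25 = (72/25)·2 - (64/25) = 16/5 kN·m
Load 3 — point force P=20 kN at a=3 m (b=L-a=1):
  M_3 = Pb²(3a+b)x/L³ - Pab²/L²  [x≤a] = 20·1²·(3·3+1)·2/4³ - 20·3·1²/4² = 5/2 kN·m
Superposition: M = Σ M_i = 117/10 kN·m ≈ 11.700000 kN·m

M(2) = 117/10 kN·m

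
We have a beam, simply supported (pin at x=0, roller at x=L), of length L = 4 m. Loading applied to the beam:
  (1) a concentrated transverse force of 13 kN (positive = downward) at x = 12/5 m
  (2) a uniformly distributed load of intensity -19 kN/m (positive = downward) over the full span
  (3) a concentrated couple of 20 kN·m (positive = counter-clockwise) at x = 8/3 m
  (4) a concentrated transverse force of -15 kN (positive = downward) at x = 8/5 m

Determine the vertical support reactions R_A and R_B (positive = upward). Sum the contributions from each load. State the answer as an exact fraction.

Load 1 — point force P=13 kN at a=12/5 m (b=L-a=8/5):
  R_A = Pb/L = 13·(8/5)/4 = 26/5 kN
  R_B = Pa/L = 13·(12/5)/4 = 39/5 kN
Load 2 — uniform load w=-19 kN/m over full span:
  R_A = wL/2 = (-19)·4/2 = -38 kN
  R_B = wL/2 = (-19)·4/2 = -38 kN
Load 3 — applied couple M₀=20 kN·m at a=8/3 m (b=L-a=4/3):
  R_A = M₀/L = 20/4 = 5 kN
  R_B = -M₀/L = -20/4 = -5 kN
Load 4 — point force P=-15 kN at a=8/5 m (b=L-a=12/5):
  R_A = Pb/L = (-15)·(12/5)/4 = -9 kN
  R_B = Pa/L = (-15)·(8/5)/4 = -6 kN
Superposition: R_A = -184/5 kN, R_B = -206/5 kN

R_A = -184/5 kN, R_B = -206/5 kN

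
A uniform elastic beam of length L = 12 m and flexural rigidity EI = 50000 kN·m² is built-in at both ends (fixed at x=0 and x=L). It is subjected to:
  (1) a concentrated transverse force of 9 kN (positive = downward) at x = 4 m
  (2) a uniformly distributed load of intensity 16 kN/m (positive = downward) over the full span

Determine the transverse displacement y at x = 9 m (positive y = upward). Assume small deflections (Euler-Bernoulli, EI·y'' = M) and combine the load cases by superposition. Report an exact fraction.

Load 1 — point force P=9 kN at a=4 m (b=L-a=8):
  y_1 = -Pa²(L-x)²(3bL-(3b+a)(L-x))/(6L³EI)  [x>a] = -9·4²·(12-9)²·(3·8·12-(3·8+4)·(12-9))/(6·12³·50000) = -51/100000 m
Load 2 — uniform load w=16 kN/m over full span:
  y_2 = -wx²(L-x)²/(24EI) = -16·9²·(12-9)²/(24·50000) = -243/25000 m
Superposition: y = Σ y_i = -1023/100000 m ≈ -0.010230 m

y(9) = -1023/100000 m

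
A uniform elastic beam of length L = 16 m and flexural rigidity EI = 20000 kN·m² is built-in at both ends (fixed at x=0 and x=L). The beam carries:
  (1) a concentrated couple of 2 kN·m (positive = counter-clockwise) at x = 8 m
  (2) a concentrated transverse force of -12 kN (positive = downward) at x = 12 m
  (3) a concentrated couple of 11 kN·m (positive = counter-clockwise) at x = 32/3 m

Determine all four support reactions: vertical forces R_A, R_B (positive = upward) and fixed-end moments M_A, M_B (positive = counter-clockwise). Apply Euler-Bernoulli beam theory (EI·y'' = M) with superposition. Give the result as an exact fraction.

R_A = -37/48 kN, M_A = -29/6 kN·m, R_B = -539/48 kN, M_B = 55/2 kN·m

Load 1 — applied couple M₀=2 kN·m at a=8 m (b=L-a=8):
  R_A = 6M₀ab/L³ = 6·2·8·8/16³ = 3/16 kN
  M_A = M₀b(2a-b)/L² = 2·8·(2·8-8)/16² = 1/2 kN·m
  R_B = -6M₀ab/L³ = -6·2·8·8/16³ = -3/16 kN
  M_B = M₀a(2b-a)/L² = 2·8·(2·8-8)/16² = 1/2 kN·m
Load 2 — point force P=-12 kN at a=12 m (b=L-a=4):
  R_A = Pb²(3a+b)/L³ = (-12)·4²·(3·12+4)/16³ = -15/8 kN
  M_A = Pab²/L² = (-12)·12·4²/16² = -9 kN·m
  R_B = Pa²(a+3b)/L³ = (-12)·12²·(12+3·4)/16³ = -81/8 kN
  M_B = -Pa²b/L² = -(-12)·12²·4/16² = 27 kN·m
Load 3 — applied couple M₀=11 kN·m at a=32/3 m (b=L-a=16/3):
  R_A = 6M₀ab/L³ = 6·11·(32/3)·(16/3)/16³ = 11/12 kN
  M_A = M₀b(2a-b)/L² = 11·(16/3)·(2·(32/3)-(16/3))/16² = 11/3 kN·m
  R_B = -6M₀ab/L³ = -6·11·(32/3)·(16/3)/16³ = -11/12 kN
  M_B = M₀a(2b-a)/L² = 11·(32/3)·(2·(16/3)-(32/3))/16² = 0 kN·m
Superposition: R_A = -37/48 kN, M_A = -29/6 kN·m, R_B = -539/48 kN, M_B = 55/2 kN·m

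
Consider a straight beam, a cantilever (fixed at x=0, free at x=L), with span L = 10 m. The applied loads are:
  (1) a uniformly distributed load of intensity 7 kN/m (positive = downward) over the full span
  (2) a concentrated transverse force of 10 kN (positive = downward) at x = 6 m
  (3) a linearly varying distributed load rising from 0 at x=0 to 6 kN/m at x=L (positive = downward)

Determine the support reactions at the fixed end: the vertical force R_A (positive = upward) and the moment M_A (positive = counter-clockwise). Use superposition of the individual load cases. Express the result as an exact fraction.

Load 1 — uniform load w=7 kN/m over full span:
  R_A = wL = 7·10 = 70 kN
  M_A = wL²/2 = 7·10²/2 = 350 kN·m
Load 2 — point force P=10 kN at a=6 m (b=L-a=4):
  R_A = P = 10 kN
  M_A = Pa = 10·6 = 60 kN·m
Load 3 — triangular load w₀=6 kN/m (0→w₀ over full span):
  R_A = w₀L/2 = 6·10/2 = 30 kN
  M_A = w₀L²/3 = 6·10²/3 = 200 kN·m
Superposition: R_A = 110 kN, M_A = 610 kN·m

R_A = 110 kN, M_A = 610 kN·m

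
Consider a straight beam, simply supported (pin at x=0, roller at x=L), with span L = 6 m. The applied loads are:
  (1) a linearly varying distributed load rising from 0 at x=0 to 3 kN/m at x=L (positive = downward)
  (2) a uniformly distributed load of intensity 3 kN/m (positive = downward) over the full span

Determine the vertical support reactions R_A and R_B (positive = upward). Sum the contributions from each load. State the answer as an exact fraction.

R_A = 12 kN, R_B = 15 kN

Load 1 — triangular load w₀=3 kN/m (0→w₀ over full span):
  R_A = w₀L/6 = 3·6/6 = 3 kN
  R_B = w₀L/3 = 3·6/3 = 6 kN
Load 2 — uniform load w=3 kN/m over full span:
  R_A = wL/2 = 3·6/2 = 9 kN
  R_B = wL/2 = 3·6/2 = 9 kN
Superposition: R_A = 12 kN, R_B = 15 kN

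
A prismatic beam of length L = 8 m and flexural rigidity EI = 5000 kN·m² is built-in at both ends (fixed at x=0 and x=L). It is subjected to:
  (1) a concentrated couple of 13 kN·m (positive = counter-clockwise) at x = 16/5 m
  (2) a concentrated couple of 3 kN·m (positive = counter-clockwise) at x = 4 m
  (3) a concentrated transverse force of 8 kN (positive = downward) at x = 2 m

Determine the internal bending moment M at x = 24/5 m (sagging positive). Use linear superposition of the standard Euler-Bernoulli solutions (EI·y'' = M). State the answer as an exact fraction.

Load 1 — applied couple M₀=13 kN·m at a=16/5 m (b=L-a=24/5):
  M_1 = R_Ax - M_A - M₀  [x>a] with R_A=117/50, M_A=39/25 = (117/50)·(24/5) - (39/25) - 13 = -416/125 kN·m
Load 2 — applied couple M₀=3 kN·m at a=4 m (b=L-a=4):
  M_2 = R_Ax - M_A - M₀  [x>a] with R_A=9/16, M_A=3/4 = (9/16)·(24/5) - (3/4) - 3 = -21/20 kN·m
Load 3 — point force P=8 kN at a=2 m (b=L-a=6):
  M_3 = Pa²(a+3b)(L-x)/L³ - Pa²b/L²  [x>a] = 8·2²·(2+3·6)·(8-(24/5))/8³ - 8·2²·6/8² = 1 kN·m
Superposition: M = Σ M_i = -1689/500 kN·m ≈ -3.378000 kN·m

M(24/5) = -1689/500 kN·m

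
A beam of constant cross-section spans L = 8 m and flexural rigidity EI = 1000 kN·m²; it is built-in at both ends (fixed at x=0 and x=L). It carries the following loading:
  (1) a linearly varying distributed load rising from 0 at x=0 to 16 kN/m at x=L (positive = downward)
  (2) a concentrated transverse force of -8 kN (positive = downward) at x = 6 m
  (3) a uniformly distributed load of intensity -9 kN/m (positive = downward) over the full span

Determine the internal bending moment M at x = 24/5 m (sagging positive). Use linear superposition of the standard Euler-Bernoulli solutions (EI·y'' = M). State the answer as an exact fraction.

M(24/5) = -1109/375 kN·m

Load 1 — triangular load w₀=16 kN/m (0→w₀ over full span):
  M_1 = 3w₀Lx/20 - w₀L²/30 - w₀x³/(6L) = 3·16·8·(24/5)/20 - 16·8²/30 - 16·(24/5)³/(6·8) = 7936/375 kN·m
Load 2 — point force P=-8 kN at a=6 m (b=L-a=2):
  M_2 = Pb²(3a+b)x/L³ - Pab²/L²  [x≤a] = (-8)·2²·(3·6+2)·(24/5)/8³ - (-8)·6·2²/8² = -3 kN·m
Load 3 — uniform load w=-9 kN/m over full span:
  M_3 = wLx/2 - wL²/12 - wx²/2 = (-9)·8·(24/5)/2 - (-9)·8²/12 - (-9)·(24/5)²/2 = -528/25 kN·m
Superposition: M = Σ M_i = -1109/375 kN·m ≈ -2.957333 kN·m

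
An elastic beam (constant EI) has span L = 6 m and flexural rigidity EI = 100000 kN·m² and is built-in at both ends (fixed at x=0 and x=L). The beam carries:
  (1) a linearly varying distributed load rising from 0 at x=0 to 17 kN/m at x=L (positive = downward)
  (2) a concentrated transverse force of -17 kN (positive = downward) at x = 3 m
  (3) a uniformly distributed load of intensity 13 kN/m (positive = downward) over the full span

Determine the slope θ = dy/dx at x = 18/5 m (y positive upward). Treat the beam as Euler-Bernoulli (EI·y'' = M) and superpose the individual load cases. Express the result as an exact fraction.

θ(18/5) = 6867/62500000 rad

Load 1 — triangular load w₀=17 kN/m (0→w₀ over full span):
  θ_1 = -w₀(2x(L-x)(L-2x)(x+2L)+x²(L-x)²)/(120LEI) = -17·(2·(18/5)·(6-(18/5))·(6-2·(18/5))·((18/5)+2·6)+(18/5)²·(6-(18/5))²)/(120·6·100000) = 459/7812500 rad
Load 2 — point force P=-17 kN at a=3 m (b=L-a=3):
  θ_2 = Pa²(L-x)(2bL-(3b+a)(L-x))/(2L³EI)  [x>a] = (-17)·3²·(6-(18/5))·(2·3·6-(3·3+3)·(6-(18/5)))/(2·6³·100000) = -153/2500000 rad
Load 3 — uniform load w=13 kN/m over full span:
  θ_3 = -wx(L-x)(L-2x)/(12EI) = -13·(18/5)·(6-(18/5))·(6-2·(18/5))/(12·100000) = 351/3125000 rad
Superposition: θ = Σ θ_i = 6867/62500000 rad ≈ 0.000110 rad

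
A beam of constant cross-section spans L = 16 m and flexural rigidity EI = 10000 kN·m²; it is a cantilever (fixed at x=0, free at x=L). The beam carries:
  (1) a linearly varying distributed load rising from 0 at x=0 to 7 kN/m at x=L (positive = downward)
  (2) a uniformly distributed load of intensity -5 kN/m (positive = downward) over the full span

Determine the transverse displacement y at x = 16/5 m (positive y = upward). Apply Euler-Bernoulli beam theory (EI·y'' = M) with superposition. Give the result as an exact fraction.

y(16/5) = 105472/9765625 m

Load 1 — triangular load w₀=7 kN/m (0→w₀ over full span):
  y_1 = (w₀Lx³/12-w₀L²x²/6-w₀x⁵/(120L))/EI = (7·16·(16/5)³/12-7·16²·(16/5)²/6-7·(16/5)⁵/(120·16))/10000 = -8067584/29296875 m
Load 2 — uniform load w=-5 kN/m over full span:
  y_2 = -wx²(x²-4Lx+6L²)/(24EI) = -(-5)·(16/5)²·((16/5)²-4·16·(16/5)+6·16²)/(24·10000) = 67072/234375 m
Superposition: y = Σ y_i = 105472/9765625 m ≈ 0.010800 m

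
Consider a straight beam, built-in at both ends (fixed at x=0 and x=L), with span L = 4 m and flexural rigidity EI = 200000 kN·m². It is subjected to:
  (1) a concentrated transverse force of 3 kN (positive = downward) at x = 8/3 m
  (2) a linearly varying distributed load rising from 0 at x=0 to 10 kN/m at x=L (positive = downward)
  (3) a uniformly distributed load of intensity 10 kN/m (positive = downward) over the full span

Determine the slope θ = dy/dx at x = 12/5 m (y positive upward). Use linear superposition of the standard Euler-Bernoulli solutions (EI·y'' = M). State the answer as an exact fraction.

θ(12/5) = 173/9375000 rad

Load 1 — point force P=3 kN at a=8/3 m (b=L-a=4/3):
  θ_1 = -Pb²x(2aL-(3a+b)x)/(2L³EI)  [x≤a] = -3·(4/3)²·(12/5)·(2·(8/3)·4-(3·(8/3)+(4/3))·(12/5))/(2·4³·200000) = 1/1875000 rad
Load 2 — triangular load w₀=10 kN/m (0→w₀ over full span):
  θ_2 = -w₀(2x(L-x)(L-2x)(x+2L)+x²(L-x)²)/(120LEI) = -10·(2·(12/5)·(4-(12/5))·(4-2·(12/5))·((12/5)+2·4)+(12/5)²·(4-(12/5))²)/(120·4·200000) = 2/390625 rad
Load 3 — uniform load w=10 kN/m over full span:
  θ_3 = -wx(L-x)(L-2x)/(12EI) = -10·(12/5)·(4-(12/5))·(4-2·(12/5))/(12·200000) = 1/78125 rad
Superposition: θ = Σ θ_i = 173/9375000 rad ≈ 0.000018 rad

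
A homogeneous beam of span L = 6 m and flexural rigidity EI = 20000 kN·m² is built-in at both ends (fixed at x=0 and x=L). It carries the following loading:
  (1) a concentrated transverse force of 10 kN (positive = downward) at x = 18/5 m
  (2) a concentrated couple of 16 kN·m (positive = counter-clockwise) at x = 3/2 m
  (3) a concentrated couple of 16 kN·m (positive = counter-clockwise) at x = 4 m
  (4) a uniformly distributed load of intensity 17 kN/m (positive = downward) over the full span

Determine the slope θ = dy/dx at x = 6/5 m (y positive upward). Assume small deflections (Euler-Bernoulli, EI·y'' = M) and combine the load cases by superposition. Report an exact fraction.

Load 1 — point force P=10 kN at a=18/5 m (b=L-a=12/5):
  θ_1 = -Pb²x(2aL-(3a+b)x)/(2L³EI)  [x≤a] = -10·(12/5)²·(6/5)·(2·(18/5)·6-(3·(18/5)+(12/5))·(6/5))/(2·6³·20000) = -171/781250 rad
Load 2 — applied couple M₀=16 kN·m at a=3/2 m (b=L-a=9/2):
  θ_2 = (R_Ax²/2 - M_Ax)/EI  [x≤a] with R_A=3, M_A=-3 = (3·(6/5)²/2 - (-3)·(6/5))/20000 = 9/31250 rad
Load 3 — applied couple M₀=16 kN·m at a=4 m (b=L-a=2):
  θ_3 = (R_Ax²/2 - M_Ax)/EI  [x≤a] with R_A=32/9, M_A=16/3 = ((32/9)·(6/5)²/2 - (16/3)·(6/5))/20000 = -3/15625 rad
Load 4 — uniform load w=17 kN/m over full span:
  θ_4 = -wx(L-x)(L-2x)/(12EI) = -17·(6/5)·(6-(6/5))·(6-2·(6/5))/(12·20000) = -459/312500 rad
Superposition: θ = Σ θ_i = -2487/1562500 rad ≈ -0.001592 rad

θ(6/5) = -2487/1562500 rad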